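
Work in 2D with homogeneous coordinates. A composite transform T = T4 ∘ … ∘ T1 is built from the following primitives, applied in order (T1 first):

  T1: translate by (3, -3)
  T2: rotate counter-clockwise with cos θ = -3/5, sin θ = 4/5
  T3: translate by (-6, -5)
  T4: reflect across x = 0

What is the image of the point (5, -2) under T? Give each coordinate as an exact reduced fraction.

T(p) = (34/5, 22/5)

T1 translate by (3, -3): (5, -2) → (8, -5)
T2 rotate counter-clockwise with cos θ = -3/5, sin θ = 4/5: (8, -5) → (-4/5, 47/5)
T3 translate by (-6, -5): (-4/5, 47/5) → (-34/5, 22/5)
T4 reflect across x = 0: (-34/5, 22/5) → (34/5, 22/5)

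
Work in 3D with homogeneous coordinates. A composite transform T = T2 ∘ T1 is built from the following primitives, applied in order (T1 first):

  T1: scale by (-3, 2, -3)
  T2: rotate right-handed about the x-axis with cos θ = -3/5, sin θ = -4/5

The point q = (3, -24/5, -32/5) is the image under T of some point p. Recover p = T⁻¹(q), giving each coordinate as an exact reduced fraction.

T1 = [-3 0 0 0; 0 2 0 0; 0 0 -3 0; 0 0 0 1]
T2·T1 = [-3 0 0 0; 0 -6/5 -12/5 0; 0 -8/5 9/5 0; 0 0 0 1]
det M = 18; M⁻¹ = [-1/3 0 0 0; 0 -3/10 -2/5 0; 0 -4/15 1/5 0; 0 0 0 1]
M⁻¹ · (3, -24/5, -32/5)ᵀ = (-1, 4, 0)ᵀ

p = (-1, 4, 0)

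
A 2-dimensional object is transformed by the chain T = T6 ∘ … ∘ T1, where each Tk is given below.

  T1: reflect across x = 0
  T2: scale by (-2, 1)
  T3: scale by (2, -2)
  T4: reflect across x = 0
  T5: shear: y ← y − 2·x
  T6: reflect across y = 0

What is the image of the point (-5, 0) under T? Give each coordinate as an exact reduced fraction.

T(p) = (20, 40)

T1 reflect across x = 0: (-5, 0) → (5, 0)
T2 scale by (-2, 1): (5, 0) → (-10, 0)
T3 scale by (2, -2): (-10, 0) → (-20, 0)
T4 reflect across x = 0: (-20, 0) → (20, 0)
T5 shear: y ← y − 2·x: (20, 0) → (20, -40)
T6 reflect across y = 0: (20, -40) → (20, 40)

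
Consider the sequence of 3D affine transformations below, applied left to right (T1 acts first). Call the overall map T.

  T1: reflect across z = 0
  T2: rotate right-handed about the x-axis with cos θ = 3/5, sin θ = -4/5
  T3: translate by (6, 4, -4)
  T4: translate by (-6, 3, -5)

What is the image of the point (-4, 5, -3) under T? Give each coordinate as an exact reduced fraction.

T1 reflect across z = 0: (-4, 5, -3) → (-4, 5, 3)
T2 rotate right-handed about the x-axis with cos θ = 3/5, sin θ = -4/5: (-4, 5, 3) → (-4, 27/5, -11/5)
T3 translate by (6, 4, -4): (-4, 27/5, -11/5) → (2, 47/5, -31/5)
T4 translate by (-6, 3, -5): (2, 47/5, -31/5) → (-4, 62/5, -56/5)

T(p) = (-4, 62/5, -56/5)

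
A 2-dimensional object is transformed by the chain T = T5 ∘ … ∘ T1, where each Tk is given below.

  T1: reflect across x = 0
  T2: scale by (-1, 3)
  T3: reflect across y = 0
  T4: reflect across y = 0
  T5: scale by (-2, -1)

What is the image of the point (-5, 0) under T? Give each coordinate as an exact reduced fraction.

T(p) = (10, 0)

T1 reflect across x = 0: (-5, 0) → (5, 0)
T2 scale by (-1, 3): (5, 0) → (-5, 0)
T3 reflect across y = 0: (-5, 0) → (-5, 0)
T4 reflect across y = 0: (-5, 0) → (-5, 0)
T5 scale by (-2, -1): (-5, 0) → (10, 0)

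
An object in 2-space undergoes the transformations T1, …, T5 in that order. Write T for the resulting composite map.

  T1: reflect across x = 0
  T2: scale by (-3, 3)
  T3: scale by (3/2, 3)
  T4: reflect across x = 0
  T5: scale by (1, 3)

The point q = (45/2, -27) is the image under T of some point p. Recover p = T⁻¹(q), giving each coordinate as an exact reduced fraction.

p = (-5, -1)

T1 = [-1 0 0; 0 1 0; 0 0 1]
T2·T1 = [3 0 0; 0 3 0; 0 0 1]
T3·…·T1 = [9/2 0 0; 0 9 0; 0 0 1]
T4·…·T1 = [-9/2 0 0; 0 9 0; 0 0 1]
T5·…·T1 = [-9/2 0 0; 0 27 0; 0 0 1]
det M = -243/2; M⁻¹ = [-2/9 0 0; 0 1/27 0; 0 0 1]
M⁻¹ · (45/2, -27)ᵀ = (-5, -1)ᵀ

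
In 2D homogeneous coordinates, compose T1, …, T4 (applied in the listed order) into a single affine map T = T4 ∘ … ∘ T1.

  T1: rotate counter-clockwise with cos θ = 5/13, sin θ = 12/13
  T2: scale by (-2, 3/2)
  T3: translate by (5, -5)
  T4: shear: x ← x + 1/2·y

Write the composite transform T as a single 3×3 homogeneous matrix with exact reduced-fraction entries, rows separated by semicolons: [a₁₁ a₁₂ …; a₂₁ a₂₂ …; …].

T = [-1/13 111/52 5/2; 18/13 15/26 -5; 0 0 1]

T1 = [5/13 -12/13 0; 12/13 5/13 0; 0 0 1]
T2·T1 = [-10/13 24/13 0; 18/13 15/26 0; 0 0 1]
T3·…·T1 = [-10/13 24/13 5; 18/13 15/26 -5; 0 0 1]
T4·…·T1 = [-1/13 111/52 5/2; 18/13 15/26 -5; 0 0 1]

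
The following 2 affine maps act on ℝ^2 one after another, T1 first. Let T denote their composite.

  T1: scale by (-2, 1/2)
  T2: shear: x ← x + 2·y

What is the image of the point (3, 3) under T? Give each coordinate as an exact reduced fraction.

T(p) = (-3, 3/2)

T1 scale by (-2, 1/2): (3, 3) → (-6, 3/2)
T2 shear: x ← x + 2·y: (-6, 3/2) → (-3, 3/2)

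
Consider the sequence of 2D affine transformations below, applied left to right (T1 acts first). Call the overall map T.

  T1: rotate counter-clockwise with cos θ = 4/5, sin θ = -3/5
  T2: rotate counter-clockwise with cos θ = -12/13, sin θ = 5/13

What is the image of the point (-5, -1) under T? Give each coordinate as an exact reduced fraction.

T1 rotate counter-clockwise with cos θ = 4/5, sin θ = -3/5: (-5, -1) → (-23/5, 11/5)
T2 rotate counter-clockwise with cos θ = -12/13, sin θ = 5/13: (-23/5, 11/5) → (17/5, -19/5)

T(p) = (17/5, -19/5)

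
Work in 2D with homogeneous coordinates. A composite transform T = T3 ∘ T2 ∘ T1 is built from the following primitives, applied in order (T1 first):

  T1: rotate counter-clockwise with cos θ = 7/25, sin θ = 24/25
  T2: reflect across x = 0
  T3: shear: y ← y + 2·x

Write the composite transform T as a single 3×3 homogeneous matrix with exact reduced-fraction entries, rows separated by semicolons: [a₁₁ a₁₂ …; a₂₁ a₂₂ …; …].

T = [-7/25 24/25 0; 2/5 11/5 0; 0 0 1]

T1 = [7/25 -24/25 0; 24/25 7/25 0; 0 0 1]
T2·T1 = [-7/25 24/25 0; 24/25 7/25 0; 0 0 1]
T3·…·T1 = [-7/25 24/25 0; 2/5 11/5 0; 0 0 1]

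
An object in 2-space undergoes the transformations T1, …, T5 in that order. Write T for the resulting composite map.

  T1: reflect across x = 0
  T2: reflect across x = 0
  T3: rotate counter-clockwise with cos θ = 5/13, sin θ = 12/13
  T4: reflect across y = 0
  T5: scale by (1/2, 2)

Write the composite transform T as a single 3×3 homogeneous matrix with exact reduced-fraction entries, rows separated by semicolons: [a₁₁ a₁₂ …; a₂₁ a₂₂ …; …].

T = [5/26 -6/13 0; -24/13 -10/13 0; 0 0 1]

T1 = [-1 0 0; 0 1 0; 0 0 1]
T2·T1 = [1 0 0; 0 1 0; 0 0 1]
T3·…·T1 = [5/13 -12/13 0; 12/13 5/13 0; 0 0 1]
T4·…·T1 = [5/13 -12/13 0; -12/13 -5/13 0; 0 0 1]
T5·…·T1 = [5/26 -6/13 0; -24/13 -10/13 0; 0 0 1]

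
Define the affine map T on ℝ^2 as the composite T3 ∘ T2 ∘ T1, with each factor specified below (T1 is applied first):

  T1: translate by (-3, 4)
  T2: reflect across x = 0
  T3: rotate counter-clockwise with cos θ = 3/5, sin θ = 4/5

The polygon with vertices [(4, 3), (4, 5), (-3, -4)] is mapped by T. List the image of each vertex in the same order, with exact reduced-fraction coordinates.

T1 translate by (-3, 4): (4, 3) → (1, 7); (4, 5) → (1, 9); (-3, -4) → (-6, 0)
T2 reflect across x = 0: (1, 7) → (-1, 7); (1, 9) → (-1, 9); (-6, 0) → (6, 0)
T3 rotate counter-clockwise with cos θ = 3/5, sin θ = 4/5: (-1, 7) → (-31/5, 17/5); (-1, 9) → (-39/5, 23/5); (6, 0) → (18/5, 24/5)

image vertices: (-31/5, 17/5), (-39/5, 23/5), (18/5, 24/5)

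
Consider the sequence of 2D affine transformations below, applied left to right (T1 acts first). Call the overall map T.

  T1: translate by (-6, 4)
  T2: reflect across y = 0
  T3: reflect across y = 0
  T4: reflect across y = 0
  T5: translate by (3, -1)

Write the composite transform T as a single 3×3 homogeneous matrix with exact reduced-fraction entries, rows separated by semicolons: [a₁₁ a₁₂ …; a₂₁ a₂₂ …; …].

T1 = [1 0 -6; 0 1 4; 0 0 1]
T2·T1 = [1 0 -6; 0 -1 -4; 0 0 1]
T3·…·T1 = [1 0 -6; 0 1 4; 0 0 1]
T4·…·T1 = [1 0 -6; 0 -1 -4; 0 0 1]
T5·…·T1 = [1 0 -3; 0 -1 -5; 0 0 1]

T = [1 0 -3; 0 -1 -5; 0 0 1]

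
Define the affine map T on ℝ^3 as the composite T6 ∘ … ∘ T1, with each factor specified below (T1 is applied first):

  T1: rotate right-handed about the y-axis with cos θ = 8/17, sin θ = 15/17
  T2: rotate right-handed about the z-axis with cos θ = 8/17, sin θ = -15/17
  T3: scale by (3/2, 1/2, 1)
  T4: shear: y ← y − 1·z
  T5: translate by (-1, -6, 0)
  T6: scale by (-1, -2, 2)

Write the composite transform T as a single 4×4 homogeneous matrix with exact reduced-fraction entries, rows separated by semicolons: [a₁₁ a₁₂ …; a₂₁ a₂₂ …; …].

T = [-96/289 -45/34 -180/289 1; -390/289 -8/17 497/289 12; -30/17 0 16/17 0; 0 0 0 1]

T1 = [8/17 0 15/17 0; 0 1 0 0; -15/17 0 8/17 0; 0 0 0 1]
T2·T1 = [64/289 15/17 120/289 0; -120/289 8/17 -225/289 0; -15/17 0 8/17 0; 0 0 0 1]
T3·…·T1 = [96/289 45/34 180/289 0; -60/289 4/17 -225/578 0; -15/17 0 8/17 0; 0 0 0 1]
T4·…·T1 = [96/289 45/34 180/289 0; 195/289 4/17 -497/578 0; -15/17 0 8/17 0; 0 0 0 1]
T5·…·T1 = [96/289 45/34 180/289 -1; 195/289 4/17 -497/578 -6; -15/17 0 8/17 0; 0 0 0 1]
T6·…·T1 = [-96/289 -45/34 -180/289 1; -390/289 -8/17 497/289 12; -30/17 0 16/17 0; 0 0 0 1]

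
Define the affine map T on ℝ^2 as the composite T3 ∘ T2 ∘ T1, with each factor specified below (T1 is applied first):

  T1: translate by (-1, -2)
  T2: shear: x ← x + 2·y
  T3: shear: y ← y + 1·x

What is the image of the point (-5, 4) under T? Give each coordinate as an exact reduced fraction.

T1 translate by (-1, -2): (-5, 4) → (-6, 2)
T2 shear: x ← x + 2·y: (-6, 2) → (-2, 2)
T3 shear: y ← y + 1·x: (-2, 2) → (-2, 0)

T(p) = (-2, 0)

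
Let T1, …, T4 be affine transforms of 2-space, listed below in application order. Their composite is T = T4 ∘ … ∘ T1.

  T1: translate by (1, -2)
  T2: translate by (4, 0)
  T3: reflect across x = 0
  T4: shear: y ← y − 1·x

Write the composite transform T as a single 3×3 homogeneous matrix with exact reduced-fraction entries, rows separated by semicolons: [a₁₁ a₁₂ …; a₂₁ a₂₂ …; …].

T1 = [1 0 1; 0 1 -2; 0 0 1]
T2·T1 = [1 0 5; 0 1 -2; 0 0 1]
T3·…·T1 = [-1 0 -5; 0 1 -2; 0 0 1]
T4·…·T1 = [-1 0 -5; 1 1 3; 0 0 1]

T = [-1 0 -5; 1 1 3; 0 0 1]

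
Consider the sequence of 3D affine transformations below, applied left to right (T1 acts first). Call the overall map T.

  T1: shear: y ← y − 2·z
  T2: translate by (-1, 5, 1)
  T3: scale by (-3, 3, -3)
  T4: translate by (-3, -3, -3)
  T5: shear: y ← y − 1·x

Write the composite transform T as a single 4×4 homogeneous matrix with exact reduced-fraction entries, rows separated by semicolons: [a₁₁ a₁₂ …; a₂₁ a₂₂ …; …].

T = [-3 0 0 0; 3 3 -6 12; 0 0 -3 -6; 0 0 0 1]

T1 = [1 0 0 0; 0 1 -2 0; 0 0 1 0; 0 0 0 1]
T2·T1 = [1 0 0 -1; 0 1 -2 5; 0 0 1 1; 0 0 0 1]
T3·…·T1 = [-3 0 0 3; 0 3 -6 15; 0 0 -3 -3; 0 0 0 1]
T4·…·T1 = [-3 0 0 0; 0 3 -6 12; 0 0 -3 -6; 0 0 0 1]
T5·…·T1 = [-3 0 0 0; 3 3 -6 12; 0 0 -3 -6; 0 0 0 1]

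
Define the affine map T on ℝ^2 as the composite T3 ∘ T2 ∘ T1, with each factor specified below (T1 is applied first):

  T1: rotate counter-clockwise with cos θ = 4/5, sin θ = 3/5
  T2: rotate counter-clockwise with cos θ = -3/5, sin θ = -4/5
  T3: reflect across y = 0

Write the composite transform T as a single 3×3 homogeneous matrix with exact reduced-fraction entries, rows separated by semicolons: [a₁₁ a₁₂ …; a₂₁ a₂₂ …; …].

T = [0 1 0; 1 0 0; 0 0 1]

T1 = [4/5 -3/5 0; 3/5 4/5 0; 0 0 1]
T2·T1 = [0 1 0; -1 0 0; 0 0 1]
T3·…·T1 = [0 1 0; 1 0 0; 0 0 1]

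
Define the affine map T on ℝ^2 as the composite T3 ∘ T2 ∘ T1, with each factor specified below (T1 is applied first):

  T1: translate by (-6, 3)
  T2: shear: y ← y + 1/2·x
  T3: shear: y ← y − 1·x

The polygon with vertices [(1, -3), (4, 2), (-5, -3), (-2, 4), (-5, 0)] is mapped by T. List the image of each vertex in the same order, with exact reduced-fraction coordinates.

T1 translate by (-6, 3): (1, -3) → (-5, 0); (4, 2) → (-2, 5); (-5, -3) → (-11, 0); (-2, 4) → (-8, 7); (-5, 0) → (-11, 3)
T2 shear: y ← y + 1/2·x: (-5, 0) → (-5, -5/2); (-2, 5) → (-2, 4); (-11, 0) → (-11, -11/2); (-8, 7) → (-8, 3); (-11, 3) → (-11, -5/2)
T3 shear: y ← y − 1·x: (-5, -5/2) → (-5, 5/2); (-2, 4) → (-2, 6); (-11, -11/2) → (-11, 11/2); (-8, 3) → (-8, 11); (-11, -5/2) → (-11, 17/2)

image vertices: (-5, 5/2), (-2, 6), (-11, 11/2), (-8, 11), (-11, 17/2)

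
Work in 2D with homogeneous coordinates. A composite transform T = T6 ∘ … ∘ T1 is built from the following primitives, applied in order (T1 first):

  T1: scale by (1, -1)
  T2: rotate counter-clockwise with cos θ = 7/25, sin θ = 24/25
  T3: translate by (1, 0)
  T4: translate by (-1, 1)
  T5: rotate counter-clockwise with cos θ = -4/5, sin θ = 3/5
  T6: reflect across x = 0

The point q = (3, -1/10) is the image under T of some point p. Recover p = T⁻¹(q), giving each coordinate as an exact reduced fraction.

T1 = [1 0 0; 0 -1 0; 0 0 1]
T2·T1 = [7/25 24/25 0; 24/25 -7/25 0; 0 0 1]
T3·…·T1 = [7/25 24/25 1; 24/25 -7/25 0; 0 0 1]
T4·…·T1 = [7/25 24/25 0; 24/25 -7/25 1; 0 0 1]
T5·…·T1 = [-4/5 -3/5 -3/5; -3/5 4/5 -4/5; 0 0 1]
T6·…·T1 = [4/5 3/5 3/5; -3/5 4/5 -4/5; 0 0 1]
det M = 1; M⁻¹ = [4/5 -3/5 -24/25; 3/5 4/5 7/25; 0 0 1]
M⁻¹ · (3, -1/10)ᵀ = (3/2, 2)ᵀ

p = (3/2, 2)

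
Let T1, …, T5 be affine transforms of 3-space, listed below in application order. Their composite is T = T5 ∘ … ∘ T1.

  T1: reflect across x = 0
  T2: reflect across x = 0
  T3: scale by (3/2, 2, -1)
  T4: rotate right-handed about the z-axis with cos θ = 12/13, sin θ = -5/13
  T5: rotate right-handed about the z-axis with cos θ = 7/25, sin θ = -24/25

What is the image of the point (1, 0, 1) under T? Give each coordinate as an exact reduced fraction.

T(p) = (-54/325, -969/650, -1)

T1 reflect across x = 0: (1, 0, 1) → (-1, 0, 1)
T2 reflect across x = 0: (-1, 0, 1) → (1, 0, 1)
T3 scale by (3/2, 2, -1): (1, 0, 1) → (3/2, 0, -1)
T4 rotate right-handed about the z-axis with cos θ = 12/13, sin θ = -5/13: (3/2, 0, -1) → (18/13, -15/26, -1)
T5 rotate right-handed about the z-axis with cos θ = 7/25, sin θ = -24/25: (18/13, -15/26, -1) → (-54/325, -969/650, -1)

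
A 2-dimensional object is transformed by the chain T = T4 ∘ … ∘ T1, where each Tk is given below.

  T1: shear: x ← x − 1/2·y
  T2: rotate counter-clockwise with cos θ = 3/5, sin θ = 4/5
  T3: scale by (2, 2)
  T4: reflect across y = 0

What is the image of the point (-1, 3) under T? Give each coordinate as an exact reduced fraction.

T1 shear: x ← x − 1/2·y: (-1, 3) → (-5/2, 3)
T2 rotate counter-clockwise with cos θ = 3/5, sin θ = 4/5: (-5/2, 3) → (-39/10, -1/5)
T3 scale by (2, 2): (-39/10, -1/5) → (-39/5, -2/5)
T4 reflect across y = 0: (-39/5, -2/5) → (-39/5, 2/5)

T(p) = (-39/5, 2/5)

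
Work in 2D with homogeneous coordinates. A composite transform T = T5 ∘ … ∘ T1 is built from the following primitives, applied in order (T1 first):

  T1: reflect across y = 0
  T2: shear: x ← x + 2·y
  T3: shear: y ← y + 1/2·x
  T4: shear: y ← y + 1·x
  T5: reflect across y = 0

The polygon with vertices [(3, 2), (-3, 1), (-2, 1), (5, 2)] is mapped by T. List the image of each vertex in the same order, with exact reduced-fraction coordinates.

T1 reflect across y = 0: (3, 2) → (3, -2); (-3, 1) → (-3, -1); (-2, 1) → (-2, -1); (5, 2) → (5, -2)
T2 shear: x ← x + 2·y: (3, -2) → (-1, -2); (-3, -1) → (-5, -1); (-2, -1) → (-4, -1); (5, -2) → (1, -2)
T3 shear: y ← y + 1/2·x: (-1, -2) → (-1, -5/2); (-5, -1) → (-5, -7/2); (-4, -1) → (-4, -3); (1, -2) → (1, -3/2)
T4 shear: y ← y + 1·x: (-1, -5/2) → (-1, -7/2); (-5, -7/2) → (-5, -17/2); (-4, -3) → (-4, -7); (1, -3/2) → (1, -1/2)
T5 reflect across y = 0: (-1, -7/2) → (-1, 7/2); (-5, -17/2) → (-5, 17/2); (-4, -7) → (-4, 7); (1, -1/2) → (1, 1/2)

image vertices: (-1, 7/2), (-5, 17/2), (-4, 7), (1, 1/2)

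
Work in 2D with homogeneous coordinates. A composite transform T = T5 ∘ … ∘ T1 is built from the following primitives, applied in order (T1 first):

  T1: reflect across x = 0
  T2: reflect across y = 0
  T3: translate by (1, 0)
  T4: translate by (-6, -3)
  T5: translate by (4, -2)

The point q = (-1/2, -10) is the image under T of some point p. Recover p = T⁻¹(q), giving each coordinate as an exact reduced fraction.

p = (-1/2, 5)

T1 = [-1 0 0; 0 1 0; 0 0 1]
T2·T1 = [-1 0 0; 0 -1 0; 0 0 1]
T3·…·T1 = [-1 0 1; 0 -1 0; 0 0 1]
T4·…·T1 = [-1 0 -5; 0 -1 -3; 0 0 1]
T5·…·T1 = [-1 0 -1; 0 -1 -5; 0 0 1]
det M = 1; M⁻¹ = [-1 0 -1; 0 -1 -5; 0 0 1]
M⁻¹ · (-1/2, -10)ᵀ = (-1/2, 5)ᵀ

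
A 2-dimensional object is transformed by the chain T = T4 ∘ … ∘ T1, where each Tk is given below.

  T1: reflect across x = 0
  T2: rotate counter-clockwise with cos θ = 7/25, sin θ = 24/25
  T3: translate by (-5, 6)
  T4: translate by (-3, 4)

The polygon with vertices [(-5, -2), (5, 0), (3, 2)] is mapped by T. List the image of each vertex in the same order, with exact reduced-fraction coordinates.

T1 reflect across x = 0: (-5, -2) → (5, -2); (5, 0) → (-5, 0); (3, 2) → (-3, 2)
T2 rotate counter-clockwise with cos θ = 7/25, sin θ = 24/25: (5, -2) → (83/25, 106/25); (-5, 0) → (-7/5, -24/5); (-3, 2) → (-69/25, -58/25)
T3 translate by (-5, 6): (83/25, 106/25) → (-42/25, 256/25); (-7/5, -24/5) → (-32/5, 6/5); (-69/25, -58/25) → (-194/25, 92/25)
T4 translate by (-3, 4): (-42/25, 256/25) → (-117/25, 356/25); (-32/5, 6/5) → (-47/5, 26/5); (-194/25, 92/25) → (-269/25, 192/25)

image vertices: (-117/25, 356/25), (-47/5, 26/5), (-269/25, 192/25)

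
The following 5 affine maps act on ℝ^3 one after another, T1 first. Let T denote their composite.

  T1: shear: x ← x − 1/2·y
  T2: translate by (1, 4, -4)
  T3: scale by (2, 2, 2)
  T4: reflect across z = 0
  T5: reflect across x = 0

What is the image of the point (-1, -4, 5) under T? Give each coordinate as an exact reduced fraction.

T1 shear: x ← x − 1/2·y: (-1, -4, 5) → (1, -4, 5)
T2 translate by (1, 4, -4): (1, -4, 5) → (2, 0, 1)
T3 scale by (2, 2, 2): (2, 0, 1) → (4, 0, 2)
T4 reflect across z = 0: (4, 0, 2) → (4, 0, -2)
T5 reflect across x = 0: (4, 0, -2) → (-4, 0, -2)

T(p) = (-4, 0, -2)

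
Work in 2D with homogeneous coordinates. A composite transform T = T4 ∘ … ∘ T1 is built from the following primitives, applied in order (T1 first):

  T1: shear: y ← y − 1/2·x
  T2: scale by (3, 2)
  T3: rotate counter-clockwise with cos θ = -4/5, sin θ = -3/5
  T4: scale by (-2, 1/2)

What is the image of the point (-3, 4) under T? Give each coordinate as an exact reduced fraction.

T1 shear: y ← y − 1/2·x: (-3, 4) → (-3, 11/2)
T2 scale by (3, 2): (-3, 11/2) → (-9, 11)
T3 rotate counter-clockwise with cos θ = -4/5, sin θ = -3/5: (-9, 11) → (69/5, -17/5)
T4 scale by (-2, 1/2): (69/5, -17/5) → (-138/5, -17/10)

T(p) = (-138/5, -17/10)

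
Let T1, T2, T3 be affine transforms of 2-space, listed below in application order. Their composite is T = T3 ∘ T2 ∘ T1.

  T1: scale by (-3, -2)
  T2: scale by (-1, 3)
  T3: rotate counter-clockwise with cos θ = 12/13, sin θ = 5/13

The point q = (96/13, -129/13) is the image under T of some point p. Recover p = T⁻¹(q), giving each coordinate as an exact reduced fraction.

T1 = [-3 0 0; 0 -2 0; 0 0 1]
T2·T1 = [3 0 0; 0 -6 0; 0 0 1]
T3·…·T1 = [36/13 30/13 0; 15/13 -72/13 0; 0 0 1]
det M = -18; M⁻¹ = [4/13 5/39 0; 5/78 -2/13 0; 0 0 1]
M⁻¹ · (96/13, -129/13)ᵀ = (1, 2)ᵀ

p = (1, 2)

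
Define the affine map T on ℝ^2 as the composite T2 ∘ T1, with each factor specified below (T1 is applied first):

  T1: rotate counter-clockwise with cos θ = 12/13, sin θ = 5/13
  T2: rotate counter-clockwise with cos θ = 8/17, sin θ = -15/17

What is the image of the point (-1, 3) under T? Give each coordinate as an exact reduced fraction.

T(p) = (249/221, 653/221)

T1 rotate counter-clockwise with cos θ = 12/13, sin θ = 5/13: (-1, 3) → (-27/13, 31/13)
T2 rotate counter-clockwise with cos θ = 8/17, sin θ = -15/17: (-27/13, 31/13) → (249/221, 653/221)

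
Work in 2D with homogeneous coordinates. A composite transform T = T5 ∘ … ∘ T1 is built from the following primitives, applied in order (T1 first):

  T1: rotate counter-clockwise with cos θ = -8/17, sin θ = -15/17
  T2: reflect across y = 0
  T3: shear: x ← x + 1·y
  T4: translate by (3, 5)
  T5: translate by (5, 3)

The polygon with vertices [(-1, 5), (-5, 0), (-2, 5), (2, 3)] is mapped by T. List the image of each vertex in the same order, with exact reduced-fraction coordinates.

T1 rotate counter-clockwise with cos θ = -8/17, sin θ = -15/17: (-1, 5) → (83/17, -25/17); (-5, 0) → (40/17, 75/17); (-2, 5) → (91/17, -10/17); (2, 3) → (29/17, -54/17)
T2 reflect across y = 0: (83/17, -25/17) → (83/17, 25/17); (40/17, 75/17) → (40/17, -75/17); (91/17, -10/17) → (91/17, 10/17); (29/17, -54/17) → (29/17, 54/17)
T3 shear: x ← x + 1·y: (83/17, 25/17) → (108/17, 25/17); (40/17, -75/17) → (-35/17, -75/17); (91/17, 10/17) → (101/17, 10/17); (29/17, 54/17) → (83/17, 54/17)
T4 translate by (3, 5): (108/17, 25/17) → (159/17, 110/17); (-35/17, -75/17) → (16/17, 10/17); (101/17, 10/17) → (152/17, 95/17); (83/17, 54/17) → (134/17, 139/17)
T5 translate by (5, 3): (159/17, 110/17) → (244/17, 161/17); (16/17, 10/17) → (101/17, 61/17); (152/17, 95/17) → (237/17, 146/17); (134/17, 139/17) → (219/17, 190/17)

image vertices: (244/17, 161/17), (101/17, 61/17), (237/17, 146/17), (219/17, 190/17)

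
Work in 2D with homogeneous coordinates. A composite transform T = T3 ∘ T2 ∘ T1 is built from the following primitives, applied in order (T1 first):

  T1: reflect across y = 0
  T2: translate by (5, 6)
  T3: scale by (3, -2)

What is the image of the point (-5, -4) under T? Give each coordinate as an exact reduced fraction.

T(p) = (0, -20)

T1 reflect across y = 0: (-5, -4) → (-5, 4)
T2 translate by (5, 6): (-5, 4) → (0, 10)
T3 scale by (3, -2): (0, 10) → (0, -20)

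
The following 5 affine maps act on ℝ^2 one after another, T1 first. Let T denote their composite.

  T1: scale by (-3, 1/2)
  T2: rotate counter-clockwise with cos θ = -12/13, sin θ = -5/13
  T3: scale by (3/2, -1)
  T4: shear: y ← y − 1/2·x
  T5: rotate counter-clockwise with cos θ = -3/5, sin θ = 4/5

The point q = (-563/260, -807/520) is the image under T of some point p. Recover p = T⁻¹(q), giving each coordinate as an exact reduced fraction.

T1 = [-3 0 0; 0 1/2 0; 0 0 1]
T2·T1 = [36/13 5/26 0; 15/13 -6/13 0; 0 0 1]
T3·…·T1 = [54/13 15/52 0; -15/13 6/13 0; 0 0 1]
T4·…·T1 = [54/13 15/52 0; -42/13 33/104 0; 0 0 1]
T5·…·T1 = [6/65 -111/260 0; 342/65 21/520 0; 0 0 1]
det M = 9/4; M⁻¹ = [7/390 37/195 0; -152/65 8/195 0; 0 0 1]
M⁻¹ · (-563/260, -807/520)ᵀ = (-1/3, 5)ᵀ

p = (-1/3, 5)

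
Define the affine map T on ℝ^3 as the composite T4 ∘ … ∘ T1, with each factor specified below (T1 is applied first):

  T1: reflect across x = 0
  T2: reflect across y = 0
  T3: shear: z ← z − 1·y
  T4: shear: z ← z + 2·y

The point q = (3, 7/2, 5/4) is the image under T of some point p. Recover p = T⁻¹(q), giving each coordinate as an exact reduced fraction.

T1 = [-1 0 0 0; 0 1 0 0; 0 0 1 0; 0 0 0 1]
T2·T1 = [-1 0 0 0; 0 -1 0 0; 0 0 1 0; 0 0 0 1]
T3·…·T1 = [-1 0 0 0; 0 -1 0 0; 0 1 1 0; 0 0 0 1]
T4·…·T1 = [-1 0 0 0; 0 -1 0 0; 0 -1 1 0; 0 0 0 1]
det M = 1; M⁻¹ = [-1 0 0 0; 0 -1 0 0; 0 -1 1 0; 0 0 0 1]
M⁻¹ · (3, 7/2, 5/4)ᵀ = (-3, -7/2, -9/4)ᵀ

p = (-3, -7/2, -9/4)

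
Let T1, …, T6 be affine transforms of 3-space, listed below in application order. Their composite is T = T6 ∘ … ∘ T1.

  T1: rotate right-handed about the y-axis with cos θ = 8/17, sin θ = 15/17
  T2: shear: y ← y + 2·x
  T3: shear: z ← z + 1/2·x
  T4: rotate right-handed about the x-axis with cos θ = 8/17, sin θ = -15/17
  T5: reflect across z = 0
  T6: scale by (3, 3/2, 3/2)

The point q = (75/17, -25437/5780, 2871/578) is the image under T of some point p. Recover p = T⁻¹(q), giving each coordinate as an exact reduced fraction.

p = (5, -7/5, -1)

T1 = [8/17 0 15/17 0; 0 1 0 0; -15/17 0 8/17 0; 0 0 0 1]
T2·T1 = [8/17 0 15/17 0; 16/17 1 30/17 0; -15/17 0 8/17 0; 0 0 0 1]
T3·…·T1 = [8/17 0 15/17 0; 16/17 1 30/17 0; -11/17 0 31/34 0; 0 0 0 1]
T4·…·T1 = [8/17 0 15/17 0; -37/289 8/17 945/578 0; -328/289 -15/17 -326/289 0; 0 0 0 1]
T5·…·T1 = [8/17 0 15/17 0; -37/289 8/17 945/578 0; 328/289 15/17 326/289 0; 0 0 0 1]
T6·…·T1 = [24/17 0 45/17 0; -111/578 12/17 2835/1156 0; 492/289 45/34 489/289 0; 0 0 0 1]
det M = -27/4; M⁻¹ = [31/102 -150/289 80/289 0; -2/3 16/51 10/17 0; 11/51 80/289 -128/867 0; 0 0 0 1]
M⁻¹ · (75/17, -25437/5780, 2871/578)ᵀ = (5, -7/5, -1)ᵀ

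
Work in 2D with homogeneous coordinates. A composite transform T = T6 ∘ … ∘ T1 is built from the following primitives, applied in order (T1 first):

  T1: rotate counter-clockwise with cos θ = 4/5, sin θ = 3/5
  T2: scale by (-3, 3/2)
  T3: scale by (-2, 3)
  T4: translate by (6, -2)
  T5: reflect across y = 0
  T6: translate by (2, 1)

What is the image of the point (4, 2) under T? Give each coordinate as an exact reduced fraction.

T1 rotate counter-clockwise with cos θ = 4/5, sin θ = 3/5: (4, 2) → (2, 4)
T2 scale by (-3, 3/2): (2, 4) → (-6, 6)
T3 scale by (-2, 3): (-6, 6) → (12, 18)
T4 translate by (6, -2): (12, 18) → (18, 16)
T5 reflect across y = 0: (18, 16) → (18, -16)
T6 translate by (2, 1): (18, -16) → (20, -15)

T(p) = (20, -15)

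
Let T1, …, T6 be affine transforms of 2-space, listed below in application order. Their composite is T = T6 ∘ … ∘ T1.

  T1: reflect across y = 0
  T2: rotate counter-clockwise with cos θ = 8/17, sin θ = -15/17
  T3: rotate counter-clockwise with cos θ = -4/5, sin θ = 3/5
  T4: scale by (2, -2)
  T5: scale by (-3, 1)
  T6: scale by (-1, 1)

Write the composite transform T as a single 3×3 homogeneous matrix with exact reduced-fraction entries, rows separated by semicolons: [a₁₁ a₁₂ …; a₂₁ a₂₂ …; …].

T1 = [1 0 0; 0 -1 0; 0 0 1]
T2·T1 = [8/17 -15/17 0; -15/17 -8/17 0; 0 0 1]
T3·…·T1 = [13/85 84/85 0; 84/85 -13/85 0; 0 0 1]
T4·…·T1 = [26/85 168/85 0; -168/85 26/85 0; 0 0 1]
T5·…·T1 = [-78/85 -504/85 0; -168/85 26/85 0; 0 0 1]
T6·…·T1 = [78/85 504/85 0; -168/85 26/85 0; 0 0 1]

T = [78/85 504/85 0; -168/85 26/85 0; 0 0 1]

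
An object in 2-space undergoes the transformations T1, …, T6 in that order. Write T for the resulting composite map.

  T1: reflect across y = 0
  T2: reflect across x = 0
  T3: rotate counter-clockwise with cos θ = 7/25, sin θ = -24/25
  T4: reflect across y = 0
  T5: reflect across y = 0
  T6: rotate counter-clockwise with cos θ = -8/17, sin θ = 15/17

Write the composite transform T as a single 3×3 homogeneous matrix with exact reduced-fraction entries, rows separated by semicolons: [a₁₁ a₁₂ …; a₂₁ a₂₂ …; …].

T1 = [1 0 0; 0 -1 0; 0 0 1]
T2·T1 = [-1 0 0; 0 -1 0; 0 0 1]
T3·…·T1 = [-7/25 -24/25 0; 24/25 -7/25 0; 0 0 1]
T4·…·T1 = [-7/25 -24/25 0; -24/25 7/25 0; 0 0 1]
T5·…·T1 = [-7/25 -24/25 0; 24/25 -7/25 0; 0 0 1]
T6·…·T1 = [-304/425 297/425 0; -297/425 -304/425 0; 0 0 1]

T = [-304/425 297/425 0; -297/425 -304/425 0; 0 0 1]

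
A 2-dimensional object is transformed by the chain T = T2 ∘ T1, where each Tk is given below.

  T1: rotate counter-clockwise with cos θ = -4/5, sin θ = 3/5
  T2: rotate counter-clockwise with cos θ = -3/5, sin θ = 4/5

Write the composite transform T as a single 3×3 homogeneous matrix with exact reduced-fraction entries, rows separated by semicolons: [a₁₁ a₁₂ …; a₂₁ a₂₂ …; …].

T = [0 1 0; -1 0 0; 0 0 1]

T1 = [-4/5 -3/5 0; 3/5 -4/5 0; 0 0 1]
T2·T1 = [0 1 0; -1 0 0; 0 0 1]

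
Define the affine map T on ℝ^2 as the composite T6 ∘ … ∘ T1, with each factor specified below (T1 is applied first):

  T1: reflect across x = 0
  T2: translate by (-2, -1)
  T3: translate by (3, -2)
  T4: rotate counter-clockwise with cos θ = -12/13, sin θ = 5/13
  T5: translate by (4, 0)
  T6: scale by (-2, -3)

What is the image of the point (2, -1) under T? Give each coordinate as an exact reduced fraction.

T(p) = (-168/13, -129/13)

T1 reflect across x = 0: (2, -1) → (-2, -1)
T2 translate by (-2, -1): (-2, -1) → (-4, -2)
T3 translate by (3, -2): (-4, -2) → (-1, -4)
T4 rotate counter-clockwise with cos θ = -12/13, sin θ = 5/13: (-1, -4) → (32/13, 43/13)
T5 translate by (4, 0): (32/13, 43/13) → (84/13, 43/13)
T6 scale by (-2, -3): (84/13, 43/13) → (-168/13, -129/13)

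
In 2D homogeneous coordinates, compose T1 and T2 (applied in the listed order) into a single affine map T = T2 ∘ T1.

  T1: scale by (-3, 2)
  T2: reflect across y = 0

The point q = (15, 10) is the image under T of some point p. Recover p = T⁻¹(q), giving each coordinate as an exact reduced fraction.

T1 = [-3 0 0; 0 2 0; 0 0 1]
T2·T1 = [-3 0 0; 0 -2 0; 0 0 1]
det M = 6; M⁻¹ = [-1/3 0 0; 0 -1/2 0; 0 0 1]
M⁻¹ · (15, 10)ᵀ = (-5, -5)ᵀ

p = (-5, -5)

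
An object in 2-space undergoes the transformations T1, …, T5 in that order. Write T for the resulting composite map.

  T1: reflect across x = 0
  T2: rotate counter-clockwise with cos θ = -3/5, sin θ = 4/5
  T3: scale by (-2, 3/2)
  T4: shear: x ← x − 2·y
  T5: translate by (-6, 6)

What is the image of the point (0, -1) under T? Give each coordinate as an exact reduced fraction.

T(p) = (-47/5, 69/10)

T1 reflect across x = 0: (0, -1) → (0, -1)
T2 rotate counter-clockwise with cos θ = -3/5, sin θ = 4/5: (0, -1) → (4/5, 3/5)
T3 scale by (-2, 3/2): (4/5, 3/5) → (-8/5, 9/10)
T4 shear: x ← x − 2·y: (-8/5, 9/10) → (-17/5, 9/10)
T5 translate by (-6, 6): (-17/5, 9/10) → (-47/5, 69/10)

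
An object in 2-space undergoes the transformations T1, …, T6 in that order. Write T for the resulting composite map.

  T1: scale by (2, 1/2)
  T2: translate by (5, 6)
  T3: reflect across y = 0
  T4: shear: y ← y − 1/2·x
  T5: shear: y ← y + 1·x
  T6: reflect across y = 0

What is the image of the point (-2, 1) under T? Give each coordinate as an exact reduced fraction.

T(p) = (1, 6)

T1 scale by (2, 1/2): (-2, 1) → (-4, 1/2)
T2 translate by (5, 6): (-4, 1/2) → (1, 13/2)
T3 reflect across y = 0: (1, 13/2) → (1, -13/2)
T4 shear: y ← y − 1/2·x: (1, -13/2) → (1, -7)
T5 shear: y ← y + 1·x: (1, -7) → (1, -6)
T6 reflect across y = 0: (1, -6) → (1, 6)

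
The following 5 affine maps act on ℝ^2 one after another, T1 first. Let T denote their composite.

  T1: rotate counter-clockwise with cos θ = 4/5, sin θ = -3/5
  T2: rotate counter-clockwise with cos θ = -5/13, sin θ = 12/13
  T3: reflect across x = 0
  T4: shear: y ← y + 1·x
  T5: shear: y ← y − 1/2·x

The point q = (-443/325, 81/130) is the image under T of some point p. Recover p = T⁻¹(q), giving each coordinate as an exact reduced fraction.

p = (8/5, -1)

T1 = [4/5 3/5 0; -3/5 4/5 0; 0 0 1]
T2·T1 = [16/65 -63/65 0; 63/65 16/65 0; 0 0 1]
T3·…·T1 = [-16/65 63/65 0; 63/65 16/65 0; 0 0 1]
T4·…·T1 = [-16/65 63/65 0; 47/65 79/65 0; 0 0 1]
T5·…·T1 = [-16/65 63/65 0; 11/13 19/26 0; 0 0 1]
det M = -1; M⁻¹ = [-19/26 63/65 0; 11/13 16/65 0; 0 0 1]
M⁻¹ · (-443/325, 81/130)ᵀ = (8/5, -1)ᵀ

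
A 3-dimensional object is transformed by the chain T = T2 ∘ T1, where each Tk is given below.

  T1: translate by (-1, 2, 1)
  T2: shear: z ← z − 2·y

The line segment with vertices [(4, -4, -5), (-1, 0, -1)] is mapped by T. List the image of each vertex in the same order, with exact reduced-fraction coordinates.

T1 translate by (-1, 2, 1): (4, -4, -5) → (3, -2, -4); (-1, 0, -1) → (-2, 2, 0)
T2 shear: z ← z − 2·y: (3, -2, -4) → (3, -2, 0); (-2, 2, 0) → (-2, 2, -4)

image vertices: (3, -2, 0), (-2, 2, -4)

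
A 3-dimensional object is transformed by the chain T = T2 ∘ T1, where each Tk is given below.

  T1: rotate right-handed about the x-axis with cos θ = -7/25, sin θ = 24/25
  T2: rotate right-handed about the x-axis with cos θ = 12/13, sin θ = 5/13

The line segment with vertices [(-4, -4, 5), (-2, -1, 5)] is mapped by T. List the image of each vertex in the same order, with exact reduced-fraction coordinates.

T1 rotate right-handed about the x-axis with cos θ = -7/25, sin θ = 24/25: (-4, -4, 5) → (-4, -92/25, -131/25); (-2, -1, 5) → (-2, -113/25, -59/25)
T2 rotate right-handed about the x-axis with cos θ = 12/13, sin θ = 5/13: (-4, -92/25, -131/25) → (-4, -449/325, -2032/325); (-2, -113/25, -59/25) → (-2, -1061/325, -1273/325)

image vertices: (-4, -449/325, -2032/325), (-2, -1061/325, -1273/325)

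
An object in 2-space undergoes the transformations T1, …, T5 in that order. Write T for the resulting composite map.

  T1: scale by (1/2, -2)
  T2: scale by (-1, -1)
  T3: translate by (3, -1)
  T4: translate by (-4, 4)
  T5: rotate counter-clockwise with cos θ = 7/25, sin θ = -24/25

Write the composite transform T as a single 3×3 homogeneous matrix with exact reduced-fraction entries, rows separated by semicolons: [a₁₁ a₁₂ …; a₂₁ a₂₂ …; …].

T = [-7/50 48/25 13/5; 12/25 14/25 9/5; 0 0 1]

T1 = [1/2 0 0; 0 -2 0; 0 0 1]
T2·T1 = [-1/2 0 0; 0 2 0; 0 0 1]
T3·…·T1 = [-1/2 0 3; 0 2 -1; 0 0 1]
T4·…·T1 = [-1/2 0 -1; 0 2 3; 0 0 1]
T5·…·T1 = [-7/50 48/25 13/5; 12/25 14/25 9/5; 0 0 1]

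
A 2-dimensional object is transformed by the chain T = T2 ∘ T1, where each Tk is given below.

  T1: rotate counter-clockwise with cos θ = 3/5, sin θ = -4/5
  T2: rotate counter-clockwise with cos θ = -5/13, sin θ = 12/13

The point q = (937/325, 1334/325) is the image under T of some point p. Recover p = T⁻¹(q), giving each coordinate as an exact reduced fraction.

T1 = [3/5 4/5 0; -4/5 3/5 0; 0 0 1]
T2·T1 = [33/65 -56/65 0; 56/65 33/65 0; 0 0 1]
det M = 1; M⁻¹ = [33/65 56/65 0; -56/65 33/65 0; 0 0 1]
M⁻¹ · (937/325, 1334/325)ᵀ = (5, -2/5)ᵀ

p = (5, -2/5)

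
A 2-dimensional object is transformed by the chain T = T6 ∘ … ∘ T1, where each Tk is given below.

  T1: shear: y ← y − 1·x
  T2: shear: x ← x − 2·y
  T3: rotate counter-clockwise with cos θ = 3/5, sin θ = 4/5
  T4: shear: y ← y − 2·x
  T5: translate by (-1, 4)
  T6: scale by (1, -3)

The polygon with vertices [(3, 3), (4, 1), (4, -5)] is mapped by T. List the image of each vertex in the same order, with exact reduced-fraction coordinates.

image vertices: (4/5, -42/5), (37/5, 99/5), (97/5, 369/5)

T1 shear: y ← y − 1·x: (3, 3) → (3, 0); (4, 1) → (4, -3); (4, -5) → (4, -9)
T2 shear: x ← x − 2·y: (3, 0) → (3, 0); (4, -3) → (10, -3); (4, -9) → (22, -9)
T3 rotate counter-clockwise with cos θ = 3/5, sin θ = 4/5: (3, 0) → (9/5, 12/5); (10, -3) → (42/5, 31/5); (22, -9) → (102/5, 61/5)
T4 shear: y ← y − 2·x: (9/5, 12/5) → (9/5, -6/5); (42/5, 31/5) → (42/5, -53/5); (102/5, 61/5) → (102/5, -143/5)
T5 translate by (-1, 4): (9/5, -6/5) → (4/5, 14/5); (42/5, -53/5) → (37/5, -33/5); (102/5, -143/5) → (97/5, -123/5)
T6 scale by (1, -3): (4/5, 14/5) → (4/5, -42/5); (37/5, -33/5) → (37/5, 99/5); (97/5, -123/5) → (97/5, 369/5)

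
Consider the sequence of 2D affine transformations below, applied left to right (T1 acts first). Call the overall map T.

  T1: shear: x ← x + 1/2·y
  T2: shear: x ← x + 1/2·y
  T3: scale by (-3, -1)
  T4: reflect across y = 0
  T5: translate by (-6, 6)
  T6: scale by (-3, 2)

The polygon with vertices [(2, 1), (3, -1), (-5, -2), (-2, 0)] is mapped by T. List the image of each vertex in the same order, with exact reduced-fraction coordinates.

T1 shear: x ← x + 1/2·y: (2, 1) → (5/2, 1); (3, -1) → (5/2, -1); (-5, -2) → (-6, -2); (-2, 0) → (-2, 0)
T2 shear: x ← x + 1/2·y: (5/2, 1) → (3, 1); (5/2, -1) → (2, -1); (-6, -2) → (-7, -2); (-2, 0) → (-2, 0)
T3 scale by (-3, -1): (3, 1) → (-9, -1); (2, -1) → (-6, 1); (-7, -2) → (21, 2); (-2, 0) → (6, 0)
T4 reflect across y = 0: (-9, -1) → (-9, 1); (-6, 1) → (-6, -1); (21, 2) → (21, -2); (6, 0) → (6, 0)
T5 translate by (-6, 6): (-9, 1) → (-15, 7); (-6, -1) → (-12, 5); (21, -2) → (15, 4); (6, 0) → (0, 6)
T6 scale by (-3, 2): (-15, 7) → (45, 14); (-12, 5) → (36, 10); (15, 4) → (-45, 8); (0, 6) → (0, 12)

image vertices: (45, 14), (36, 10), (-45, 8), (0, 12)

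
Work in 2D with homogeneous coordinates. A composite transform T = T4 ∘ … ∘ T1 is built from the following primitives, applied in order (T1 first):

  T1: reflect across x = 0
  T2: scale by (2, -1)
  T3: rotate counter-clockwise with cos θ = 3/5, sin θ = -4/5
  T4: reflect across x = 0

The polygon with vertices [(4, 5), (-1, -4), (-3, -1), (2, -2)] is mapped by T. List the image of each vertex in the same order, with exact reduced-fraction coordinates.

image vertices: (44/5, 17/5), (-22/5, 4/5), (-22/5, -21/5), (4/5, 22/5)

T1 reflect across x = 0: (4, 5) → (-4, 5); (-1, -4) → (1, -4); (-3, -1) → (3, -1); (2, -2) → (-2, -2)
T2 scale by (2, -1): (-4, 5) → (-8, -5); (1, -4) → (2, 4); (3, -1) → (6, 1); (-2, -2) → (-4, 2)
T3 rotate counter-clockwise with cos θ = 3/5, sin θ = -4/5: (-8, -5) → (-44/5, 17/5); (2, 4) → (22/5, 4/5); (6, 1) → (22/5, -21/5); (-4, 2) → (-4/5, 22/5)
T4 reflect across x = 0: (-44/5, 17/5) → (44/5, 17/5); (22/5, 4/5) → (-22/5, 4/5); (22/5, -21/5) → (-22/5, -21/5); (-4/5, 22/5) → (4/5, 22/5)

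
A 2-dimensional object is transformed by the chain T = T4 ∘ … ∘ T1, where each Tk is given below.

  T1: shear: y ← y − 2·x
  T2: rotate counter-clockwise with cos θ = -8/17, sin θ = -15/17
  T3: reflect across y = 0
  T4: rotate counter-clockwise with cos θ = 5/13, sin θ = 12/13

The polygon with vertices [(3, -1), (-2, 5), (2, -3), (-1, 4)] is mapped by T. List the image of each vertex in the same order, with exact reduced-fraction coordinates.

image vertices: (-513/221, -1603/221), (251/221, 2022/221), (-293/221, -1582/221), (94/221, 1341/221)

T1 shear: y ← y − 2·x: (3, -1) → (3, -7); (-2, 5) → (-2, 9); (2, -3) → (2, -7); (-1, 4) → (-1, 6)
T2 rotate counter-clockwise with cos θ = -8/17, sin θ = -15/17: (3, -7) → (-129/17, 11/17); (-2, 9) → (151/17, -42/17); (2, -7) → (-121/17, 26/17); (-1, 6) → (98/17, -33/17)
T3 reflect across y = 0: (-129/17, 11/17) → (-129/17, -11/17); (151/17, -42/17) → (151/17, 42/17); (-121/17, 26/17) → (-121/17, -26/17); (98/17, -33/17) → (98/17, 33/17)
T4 rotate counter-clockwise with cos θ = 5/13, sin θ = 12/13: (-129/17, -11/17) → (-513/221, -1603/221); (151/17, 42/17) → (251/221, 2022/221); (-121/17, -26/17) → (-293/221, -1582/221); (98/17, 33/17) → (94/221, 1341/221)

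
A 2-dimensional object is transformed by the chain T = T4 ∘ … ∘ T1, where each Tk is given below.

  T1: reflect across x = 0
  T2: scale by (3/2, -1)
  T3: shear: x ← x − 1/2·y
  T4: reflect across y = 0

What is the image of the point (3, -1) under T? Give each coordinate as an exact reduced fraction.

T1 reflect across x = 0: (3, -1) → (-3, -1)
T2 scale by (3/2, -1): (-3, -1) → (-9/2, 1)
T3 shear: x ← x − 1/2·y: (-9/2, 1) → (-5, 1)
T4 reflect across y = 0: (-5, 1) → (-5, -1)

T(p) = (-5, -1)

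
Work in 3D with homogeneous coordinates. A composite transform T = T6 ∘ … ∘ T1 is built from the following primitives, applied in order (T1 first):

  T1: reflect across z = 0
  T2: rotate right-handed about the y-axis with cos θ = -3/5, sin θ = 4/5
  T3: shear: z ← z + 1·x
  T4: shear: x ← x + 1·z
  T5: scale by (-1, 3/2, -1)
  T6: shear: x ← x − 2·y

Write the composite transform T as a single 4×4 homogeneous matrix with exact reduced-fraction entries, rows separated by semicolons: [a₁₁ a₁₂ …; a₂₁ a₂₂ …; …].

T1 = [1 0 0 0; 0 1 0 0; 0 0 -1 0; 0 0 0 1]
T2·T1 = [-3/5 0 -4/5 0; 0 1 0 0; -4/5 0 3/5 0; 0 0 0 1]
T3·…·T1 = [-3/5 0 -4/5 0; 0 1 0 0; -7/5 0 -1/5 0; 0 0 0 1]
T4·…·T1 = [-2 0 -1 0; 0 1 0 0; -7/5 0 -1/5 0; 0 0 0 1]
T5·…·T1 = [2 0 1 0; 0 3/2 0 0; 7/5 0 1/5 0; 0 0 0 1]
T6·…·T1 = [2 -3 1 0; 0 3/2 0 0; 7/5 0 1/5 0; 0 0 0 1]

T = [2 -3 1 0; 0 3/2 0 0; 7/5 0 1/5 0; 0 0 0 1]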